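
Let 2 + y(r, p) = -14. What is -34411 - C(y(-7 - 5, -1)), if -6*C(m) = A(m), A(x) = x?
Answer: -103241/3 ≈ -34414.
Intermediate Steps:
y(r, p) = -16 (y(r, p) = -2 - 14 = -16)
C(m) = -m/6
-34411 - C(y(-7 - 5, -1)) = -34411 - (-1)*(-16)/6 = -34411 - 1*8/3 = -34411 - 8/3 = -103241/3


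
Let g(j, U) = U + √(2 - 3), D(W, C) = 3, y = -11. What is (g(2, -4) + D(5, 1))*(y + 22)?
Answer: -11 + 11*I ≈ -11.0 + 11.0*I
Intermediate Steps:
g(j, U) = I + U (g(j, U) = U + √(-1) = U + I = I + U)
(g(2, -4) + D(5, 1))*(y + 22) = ((I - 4) + 3)*(-11 + 22) = ((-4 + I) + 3)*11 = (-1 + I)*11 = -11 + 11*I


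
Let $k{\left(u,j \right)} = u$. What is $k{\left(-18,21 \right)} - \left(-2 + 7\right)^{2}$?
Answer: $-43$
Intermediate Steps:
$k{\left(-18,21 \right)} - \left(-2 + 7\right)^{2} = -18 - \left(-2 + 7\right)^{2} = -18 - 5^{2} = -18 - 25 = -43$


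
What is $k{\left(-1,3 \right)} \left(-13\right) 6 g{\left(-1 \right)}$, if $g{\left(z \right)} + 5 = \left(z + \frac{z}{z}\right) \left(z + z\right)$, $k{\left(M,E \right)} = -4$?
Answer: $-1560$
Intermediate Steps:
$g{\left(z \right)} = -5 + 2 z \left(1 + z\right)$ ($g{\left(z \right)} = -5 + \left(z + \frac{z}{z}\right) \left(z + z\right) = -5 + \left(z + 1\right) 2 z = -5 + \left(1 + z\right) 2 z = -5 + 2 z \left(1 + z\right)$)
$k{\left(-1,3 \right)} \left(-13\right) 6 g{\left(-1 \right)} = \left(-4\right) \left(-13\right) 6 \left(-5 + 2 \left(-1\right) + 2 \left(-1\right)^{2}\right) = 52 \cdot 6 \left(-5 - 2 + 2 \cdot 1\right) = 312 \left(-5 - 2 + 2\right) = 312 \left(-5\right) = -1560$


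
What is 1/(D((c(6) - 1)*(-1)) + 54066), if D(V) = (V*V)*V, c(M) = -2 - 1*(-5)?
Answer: 1/54058 ≈ 1.8499e-5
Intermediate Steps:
c(M) = 3 (c(M) = -2 + 5 = 3)
D(V) = V**3 (D(V) = V**2*V = V**3)
1/(D((c(6) - 1)*(-1)) + 54066) = 1/(((3 - 1)*(-1))**3 + 54066) = 1/((2*(-1))**3 + 54066) = 1/((-2)**3 + 54066) = 1/(-8 + 54066) = 1/54058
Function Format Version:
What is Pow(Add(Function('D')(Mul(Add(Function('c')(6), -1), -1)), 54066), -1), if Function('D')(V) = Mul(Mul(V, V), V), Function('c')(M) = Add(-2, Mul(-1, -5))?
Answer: Rational(1, 54058) ≈ 1.8499e-5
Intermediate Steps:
Function('c')(M) = 3 (Function('c')(M) = Add(-2, 5) = 3)
Function('D')(V) = Pow(V, 3) (Function('D')(V) = Mul(Pow(V, 2), V) = Pow(V, 3))
Pow(Add(Function('D')(Mul(Add(Function('c')(6), -1), -1)), 54066), -1) = Pow(Add(Pow(Mul(Add(3, -1), -1), 3), 54066), -1) = Pow(Add(Pow(Mul(2, -1), 3), 54066), -1) = Pow(Add(Pow(-2, 3), 54066), -1) = Pow(Add(-8, 54066), -1) = Pow(54058, -1) = Rational(1, 54058)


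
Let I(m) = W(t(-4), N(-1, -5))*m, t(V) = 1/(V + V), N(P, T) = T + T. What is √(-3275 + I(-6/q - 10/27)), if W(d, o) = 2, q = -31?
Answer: I*√254956803/279 ≈ 57.231*I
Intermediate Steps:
N(P, T) = 2*T
t(V) = 1/(2*V)
I(m) = 2*m
√(-3275 + I(-6/q - 10/27)) = √(-3275 + 2*(-6/(-31) - 10/27)) = √(-3275 + 2*(-6*(-1/31) - 10*1/27)) = √(-3275 + 2*(6/31 - 10/27)) = √(-3275 + 2*(-148/837)) = √(-3275 - 296/837) = √(-2741471/837) = I*√254956803/279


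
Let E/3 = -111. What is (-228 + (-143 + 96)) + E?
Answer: -608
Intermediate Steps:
E = -333 (E = 3*(-111) = -333)
(-228 + (-143 + 96)) + E = (-228 + (-143 + 96)) - 333 = (-228 - 47) - 333 = -275 - 333 = -608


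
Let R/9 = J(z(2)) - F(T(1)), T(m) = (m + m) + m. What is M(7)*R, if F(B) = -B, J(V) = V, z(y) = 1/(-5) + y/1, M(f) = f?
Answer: 1512/5 ≈ 302.40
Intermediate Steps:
z(y) = -⅕ + y (z(y) = 1*(-⅕) + y*1 = -⅕ + y)
T(m) = 3*m (T(m) = 2*m + m = 3*m)
R = 216/5 (R = 9*((-⅕ + 2) - (-1)*3*1) = 9*(9/5 - (-1)*3) = 9*(9/5 - 1*(-3)) = 9*(9/5 + 3) = 9*(24/5) = 216/5 ≈ 43.200)
M(7)*R = 7*(216/5) = 1512/5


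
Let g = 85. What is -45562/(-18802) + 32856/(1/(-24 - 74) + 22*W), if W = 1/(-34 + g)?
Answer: 1543826475493/19789105 ≈ 78014.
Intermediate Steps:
W = 1/51 (W = 1/(-34 + 85) = 1/51 ≈ 0.019608)
-45562/(-18802) + 32856/(1/(-24 - 74) + 22*W) = -45562/(-18802) + 32856/(1/(-24 - 74) + 22*(1/51)) = -45562*(-1/18802) + 32856/(1/(-98) + 22/51) = 22781/9401 + 32856/(-1/98 + 22/51) = 22781/9401 + 32856/(2105/4998) = 22781/9401 + 32856*(4998/2105) = 22781/9401 + 164214288/2105 = 1543826475493/19789105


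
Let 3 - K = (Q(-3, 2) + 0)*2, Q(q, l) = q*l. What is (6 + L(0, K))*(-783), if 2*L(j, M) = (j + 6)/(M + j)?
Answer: -24273/5 ≈ -4854.6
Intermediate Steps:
Q(q, l) = l*q
K = 15 (K = 3 - (2*(-3) + 0)*2 = 3 - (-6 + 0)*2 = 3 - (-6)*2 = 3 - 1*(-12) = 3 + 12 = 15)
L(j, M) = (6 + j)/(2*(M + j)) (L(j, M) = ((j + 6)/(M + j))/2 = ((6 + j)/(M + j))/2 = (6 + j)/(2*(M + j)))
(6 + L(0, K))*(-783) = (6 + (3 + (1/2)*0)/(15 + 0))*(-783) = (6 + (3 + 0)/15)*(-783) = (6 + (1/15)*3)*(-783) = (6 + 1/5)*(-783) = (31/5)*(-783) = -24273/5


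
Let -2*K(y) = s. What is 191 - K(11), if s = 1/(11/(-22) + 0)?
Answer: 190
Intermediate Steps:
s = -2 (s = 1/(11*(-1/22) + 0) = 1/(-½ + 0) = 1/(-½) = -2)
K(y) = 1 (K(y) = -½*(-2) = 1)
191 - K(11) = 191 - 1*1 = 191 - 1 = 190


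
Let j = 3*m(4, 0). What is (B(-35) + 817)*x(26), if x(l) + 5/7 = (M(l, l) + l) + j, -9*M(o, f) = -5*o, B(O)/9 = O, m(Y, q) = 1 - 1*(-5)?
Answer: 1825774/63 ≈ 28981.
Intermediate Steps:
m(Y, q) = 6 (m(Y, q) = 1 + 5 = 6)
B(O) = 9*O
M(o, f) = 5*o/9 (M(o, f) = -(-5)*o/9 = 5*o/9)
j = 18 (j = 3*6 = 18)
x(l) = 121/7 + 14*l/9 (x(l) = -5/7 + ((5*l/9 + l) + 18) = -5/7 + (14*l/9 + 18) = -5/7 + (18 + 14*l/9) = 121/7 + 14*l/9)
(B(-35) + 817)*x(26) = (9*(-35) + 817)*(121/7 + (14/9)*26) = (-315 + 817)*(121/7 + 364/9) = 502*(3637/63) = 1825774/63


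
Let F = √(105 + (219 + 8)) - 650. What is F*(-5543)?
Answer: 3602950 - 11086*√83 ≈ 3.5020e+6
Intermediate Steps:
F = -650 + 2*√83 (F = √(105 + 227) - 650 = √332 - 650 = 2*√83 - 650 = -650 + 2*√83 ≈ -631.78)
F*(-5543) = (-650 + 2*√83)*(-5543) = 3602950 - 11086*√83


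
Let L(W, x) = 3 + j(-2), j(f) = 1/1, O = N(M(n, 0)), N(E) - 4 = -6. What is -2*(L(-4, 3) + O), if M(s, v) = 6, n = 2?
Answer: -4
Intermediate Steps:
N(E) = -2 (N(E) = 4 - 6 = -2)
O = -2
j(f) = 1 (j(f) = 1*1 = 1)
L(W, x) = 4 (L(W, x) = 3 + 1 = 4)
-2*(L(-4, 3) + O) = -2*(4 - 2) = -2*2 = -4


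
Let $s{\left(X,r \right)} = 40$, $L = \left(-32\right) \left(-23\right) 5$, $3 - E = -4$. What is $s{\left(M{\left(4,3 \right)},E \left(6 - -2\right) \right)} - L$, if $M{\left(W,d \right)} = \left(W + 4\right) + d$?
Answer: $-3640$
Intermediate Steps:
$E = 7$ ($E = 3 - -4 = 3 + 4 = 7$)
$M{\left(W,d \right)} = 4 + W + d$ ($M{\left(W,d \right)} = \left(4 + W\right) + d = 4 + W + d$)
$L = 3680$ ($L = 736 \cdot 5 = 3680$)
$s{\left(M{\left(4,3 \right)},E \left(6 - -2\right) \right)} - L = 40 - 3680 = -3640$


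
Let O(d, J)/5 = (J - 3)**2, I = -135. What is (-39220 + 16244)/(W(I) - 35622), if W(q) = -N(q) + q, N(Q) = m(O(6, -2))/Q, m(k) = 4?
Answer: 3101760/4827191 ≈ 0.64256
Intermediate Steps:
O(d, J) = 5*(-3 + J)**2 (O(d, J) = 5*(J - 3)**2 = 5*(-3 + J)**2)
N(Q) = 4/Q
W(q) = q - 4/q (W(q) = -4/q + q = q - 4/q)
(-39220 + 16244)/(W(I) - 35622) = (-39220 + 16244)/((-135 - 4/(-135)) - 35622) = -22976/((-135 - 4*(-1/135)) - 35622) = -22976/((-135 + 4/135) - 35622) = -22976/(-18221/135 - 35622) = -22976/(-4827191/135) = -22976*(-135/4827191) = 3101760/4827191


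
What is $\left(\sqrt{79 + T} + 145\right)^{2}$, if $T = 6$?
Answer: $\left(145 + \sqrt{85}\right)^{2} \approx 23784.0$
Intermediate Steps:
$\left(\sqrt{79 + T} + 145\right)^{2} = \left(\sqrt{79 + 6} + 145\right)^{2} = \left(\sqrt{85} + 145\right)^{2} = \left(145 + \sqrt{85}\right)^{2}$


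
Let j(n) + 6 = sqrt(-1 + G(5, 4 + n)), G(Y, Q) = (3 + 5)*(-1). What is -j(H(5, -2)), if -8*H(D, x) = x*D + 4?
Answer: 6 - 3*I ≈ 6.0 - 3.0*I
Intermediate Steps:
G(Y, Q) = -8 (G(Y, Q) = 8*(-1) = -8)
H(D, x) = -1/2 - D*x/8 (H(D, x) = -(x*D + 4)/8 = -(D*x + 4)/8 = -(4 + D*x)/8 = -1/2 - D*x/8)
j(n) = -6 + 3*I (j(n) = -6 + sqrt(-1 - 8) = -6 + sqrt(-9) = -6 + 3*I)
-j(H(5, -2)) = -(-6 + 3*I) = 6 - 3*I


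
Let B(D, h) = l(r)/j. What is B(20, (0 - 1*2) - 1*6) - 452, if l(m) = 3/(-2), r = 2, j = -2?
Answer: -1805/4 ≈ -451.25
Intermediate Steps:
l(m) = -3/2 (l(m) = 3*(-½) = -3/2)
B(D, h) = ¾ (B(D, h) = -3/2/(-2) = -3/2*(-½) = ¾)
B(20, (0 - 1*2) - 1*6) - 452 = ¾ - 452 = -1805/4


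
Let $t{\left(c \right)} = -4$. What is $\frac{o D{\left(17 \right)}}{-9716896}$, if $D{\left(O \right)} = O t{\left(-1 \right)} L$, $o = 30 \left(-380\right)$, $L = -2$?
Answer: $\frac{48450}{303653} \approx 0.15956$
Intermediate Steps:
$o = -11400$
$D{\left(O \right)} = 8 O$ ($D{\left(O \right)} = O \left(-4\right) \left(-2\right) = - 4 O \left(-2\right) = 8 O$)
$\frac{o D{\left(17 \right)}}{-9716896} = \frac{\left(-11400\right) 8 \cdot 17}{-9716896} = \left(-11400\right) 136 \left(- \frac{1}{9716896}\right) = \left(-1550400\right) \left(- \frac{1}{9716896}\right) = \frac{48450}{303653}$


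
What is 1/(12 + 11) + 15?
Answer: 346/23 ≈ 15.043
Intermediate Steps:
1/(12 + 11) + 15 = 1/23 + 15 = 346/23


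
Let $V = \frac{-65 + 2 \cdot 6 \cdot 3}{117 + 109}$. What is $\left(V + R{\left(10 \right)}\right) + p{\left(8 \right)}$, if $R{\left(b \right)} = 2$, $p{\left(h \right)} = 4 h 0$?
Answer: $\frac{423}{226} \approx 1.8717$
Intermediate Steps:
$p{\left(h \right)} = 0$
$V = - \frac{29}{226}$ ($V = \frac{-65 + 12 \cdot 3}{226} = \left(-65 + 36\right) \frac{1}{226} = \left(-29\right) \frac{1}{226} = - \frac{29}{226} \approx -0.12832$)
$\left(V + R{\left(10 \right)}\right) + p{\left(8 \right)} = \left(- \frac{29}{226} + 2\right) + 0 = \frac{423}{226} + 0 = \frac{423}{226}$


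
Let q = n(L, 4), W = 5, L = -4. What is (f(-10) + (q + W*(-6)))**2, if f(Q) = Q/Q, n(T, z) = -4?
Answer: 1089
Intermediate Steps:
q = -4
f(Q) = 1
(f(-10) + (q + W*(-6)))**2 = (1 + (-4 + 5*(-6)))**2 = (1 + (-4 - 30))**2 = (1 - 34)**2 = (-33)**2 = 1089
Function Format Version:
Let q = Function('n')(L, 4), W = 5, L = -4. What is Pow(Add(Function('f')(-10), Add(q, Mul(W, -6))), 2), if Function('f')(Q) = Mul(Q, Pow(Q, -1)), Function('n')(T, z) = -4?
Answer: 1089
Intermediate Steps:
q = -4
Function('f')(Q) = 1
Pow(Add(Function('f')(-10), Add(q, Mul(W, -6))), 2) = Pow(Add(1, Add(-4, Mul(5, -6))), 2) = Pow(Add(1, Add(-4, -30)), 2) = Pow(Add(1, -34), 2) = Pow(-33, 2) = 1089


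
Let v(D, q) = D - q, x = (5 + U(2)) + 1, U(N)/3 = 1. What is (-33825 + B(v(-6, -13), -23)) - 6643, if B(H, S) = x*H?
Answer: -40405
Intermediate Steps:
U(N) = 3 (U(N) = 3*1 = 3)
x = 9 (x = (5 + 3) + 1 = 8 + 1 = 9)
B(H, S) = 9*H
(-33825 + B(v(-6, -13), -23)) - 6643 = (-33825 + 9*(-6 - 1*(-13))) - 6643 = (-33825 + 9*(-6 + 13)) - 6643 = (-33825 + 9*7) - 6643 = (-33825 + 63) - 6643 = -33762 - 6643 = -40405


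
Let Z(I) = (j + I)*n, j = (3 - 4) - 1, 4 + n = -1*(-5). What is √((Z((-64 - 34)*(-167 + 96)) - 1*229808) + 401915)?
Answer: √179063 ≈ 423.16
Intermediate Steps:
n = 1 (n = -4 - 1*(-5) = -4 + 5 = 1)
j = -2 (j = -1 - 1 = -2)
Z(I) = -2 + I (Z(I) = (-2 + I)*1 = -2 + I)
√((Z((-64 - 34)*(-167 + 96)) - 1*229808) + 401915) = √(((-2 + (-64 - 34)*(-167 + 96)) - 1*229808) + 401915) = √(((-2 - 98*(-71)) - 229808) + 401915) = √(((-2 + 6958) - 229808) + 401915) = √((6956 - 229808) + 401915) = √(-222852 + 401915) = √179063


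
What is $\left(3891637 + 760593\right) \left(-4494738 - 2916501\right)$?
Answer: $-34478788412970$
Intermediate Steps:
$\left(3891637 + 760593\right) \left(-4494738 - 2916501\right) = 4652230 \left(-4494738 - 2916501\right) = 4652230 \left(-7411239\right) = -34478788412970$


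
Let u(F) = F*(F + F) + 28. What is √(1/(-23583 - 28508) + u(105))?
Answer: √59908040967827/52091 ≈ 148.59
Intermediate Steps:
u(F) = 28 + 2*F² (u(F) = F*(2*F) + 28 = 2*F² + 28 = 28 + 2*F²)
√(1/(-23583 - 28508) + u(105)) = √(1/(-23583 - 28508) + (28 + 2*105²)) = √(1/(-52091) + (28 + 2*11025)) = √(-1/52091 + (28 + 22050)) = √(-1/52091 + 22078) = √(1150065097/52091) = √59908040967827/52091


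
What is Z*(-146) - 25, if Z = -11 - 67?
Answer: 11363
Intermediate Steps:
Z = -78
Z*(-146) - 25 = -78*(-146) - 25 = 11388 - 25 = 11363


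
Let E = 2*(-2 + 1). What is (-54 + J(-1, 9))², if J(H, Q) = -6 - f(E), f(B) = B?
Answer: 3364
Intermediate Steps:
E = -2 (E = 2*(-1) = -2)
J(H, Q) = -4 (J(H, Q) = -6 - 1*(-2) = -6 + 2 = -4)
(-54 + J(-1, 9))² = (-54 - 4)² = (-58)² = 3364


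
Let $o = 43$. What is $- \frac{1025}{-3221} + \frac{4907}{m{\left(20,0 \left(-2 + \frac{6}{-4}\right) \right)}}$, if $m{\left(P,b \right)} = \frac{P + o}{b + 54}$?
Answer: $\frac{13548551}{3221} \approx 4206.3$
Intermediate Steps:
$m{\left(P,b \right)} = \frac{43 + P}{54 + b}$ ($m{\left(P,b \right)} = \frac{P + 43}{b + 54} = \frac{43 + P}{54 + b}$)
$- \frac{1025}{-3221} + \frac{4907}{m{\left(20,0 \left(-2 + \frac{6}{-4}\right) \right)}} = - \frac{1025}{-3221} + \frac{4907}{\frac{1}{54 + 0 \left(-2 + \frac{6}{-4}\right)} \left(43 + 20\right)} = \left(-1025\right) \left(- \frac{1}{3221}\right) + \frac{4907}{\frac{1}{54 + 0 \left(-2 + 6 \left(- \frac{1}{4}\right)\right)} 63} = \frac{1025}{3221} + \frac{4907}{\frac{1}{54 + 0 \left(-2 - \frac{3}{2}\right)} 63} = \frac{1025}{3221} + \frac{4907}{\frac{1}{54 + 0 \left(- \frac{7}{2}\right)} 63} = \frac{1025}{3221} + \frac{4907}{\frac{1}{54 + 0} \cdot 63} = \frac{1025}{3221} + \frac{4907}{\frac{1}{54} \cdot 63} = \frac{1025}{3221} + \frac{4907}{\frac{7}{6}} = \frac{1025}{3221} + 4907 \cdot \frac{6}{7} = \frac{1025}{3221} + 4206 = \frac{13548551}{3221}$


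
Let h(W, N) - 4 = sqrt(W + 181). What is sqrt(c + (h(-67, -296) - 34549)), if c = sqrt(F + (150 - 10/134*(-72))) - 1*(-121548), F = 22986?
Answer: sqrt(390556467 + 134*sqrt(25970406) + 4489*sqrt(114))/67 ≈ 295.24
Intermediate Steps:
h(W, N) = 4 + sqrt(181 + W) (h(W, N) = 4 + sqrt(W + 181) = 4 + sqrt(181 + W))
c = 121548 + 2*sqrt(25970406)/67 (c = sqrt(22986 + (150 - 10/134*(-72))) - 1*(-121548) = sqrt(22986 + (150 - 10*1/134*(-72))) + 121548 = sqrt(22986 + (150 - 5/67*(-72))) + 121548 = sqrt(22986 + (150 + 360/67)) + 121548 = sqrt(22986 + 10410/67) + 121548 = sqrt(1550472/67) + 121548 = 2*sqrt(25970406)/67 + 121548 = 121548 + 2*sqrt(25970406)/67 ≈ 1.2170e+5)
sqrt(c + (h(-67, -296) - 34549)) = sqrt((121548 + 2*sqrt(25970406)/67) + ((4 + sqrt(181 - 67)) - 34549)) = sqrt((121548 + 2*sqrt(25970406)/67) + ((4 + sqrt(114)) - 34549)) = sqrt((121548 + 2*sqrt(25970406)/67) + (-34545 + sqrt(114))) = sqrt(87003 + sqrt(114) + 2*sqrt(25970406)/67)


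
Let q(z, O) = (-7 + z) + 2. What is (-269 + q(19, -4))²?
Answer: 65025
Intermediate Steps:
q(z, O) = -5 + z
(-269 + q(19, -4))² = (-269 + (-5 + 19))² = (-269 + 14)² = (-255)² = 65025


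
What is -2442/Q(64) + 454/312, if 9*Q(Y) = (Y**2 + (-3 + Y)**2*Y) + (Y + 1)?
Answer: 51574667/37799580 ≈ 1.3644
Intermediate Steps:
Q(Y) = 1/9 + Y/9 + Y**2/9 + Y*(-3 + Y)**2/9 (Q(Y) = ((Y**2 + (-3 + Y)**2*Y) + (Y + 1))/9 = ((Y**2 + Y*(-3 + Y)**2) + (1 + Y))/9 = (1 + Y + Y**2 + Y*(-3 + Y)**2)/9 = 1/9 + Y/9 + Y**2/9 + Y*(-3 + Y)**2/9)
-2442/Q(64) + 454/312 = -2442/(1/9 + (1/9)*64 + (1/9)*64**2 + (1/9)*64*(-3 + 64)**2) + 454/312 = -2442/(1/9 + 64/9 + (1/9)*4096 + (1/9)*64*61**2) + 454*(1/312) = -2442/(1/9 + 64/9 + 4096/9 + (1/9)*64*3721) + 227/156 = -2442/(1/9 + 64/9 + 4096/9 + 238144/9) + 227/156 = -2442/242305/9 + 227/156 = -2442*9/242305 + 227/156 = -21978/242305 + 227/156 = 51574667/37799580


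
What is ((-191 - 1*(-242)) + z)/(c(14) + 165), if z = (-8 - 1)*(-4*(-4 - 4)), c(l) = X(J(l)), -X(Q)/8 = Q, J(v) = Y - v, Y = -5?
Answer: -237/317 ≈ -0.74763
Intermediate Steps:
J(v) = -5 - v
X(Q) = -8*Q
c(l) = 40 + 8*l (c(l) = -8*(-5 - l) = 40 + 8*l)
z = -288 (z = -(-36)*(-8) = -9*32 = -288)
((-191 - 1*(-242)) + z)/(c(14) + 165) = ((-191 - 1*(-242)) - 288)/((40 + 8*14) + 165) = ((-191 + 242) - 288)/((40 + 112) + 165) = (51 - 288)/(152 + 165) = -237/317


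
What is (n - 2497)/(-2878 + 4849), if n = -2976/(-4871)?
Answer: -12159911/9600741 ≈ -1.2666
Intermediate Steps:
n = 2976/4871 (n = -2976*(-1/4871) = 2976/4871 ≈ 0.61096)
(n - 2497)/(-2878 + 4849) = (2976/4871 - 2497)/(-2878 + 4849) = -12159911/4871/1971 = -12159911/4871*1/1971 = -12159911/9600741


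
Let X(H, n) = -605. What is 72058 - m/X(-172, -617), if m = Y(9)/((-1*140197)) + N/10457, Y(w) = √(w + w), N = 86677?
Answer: 455873942807/6326485 - 3*√2/84819185 ≈ 72058.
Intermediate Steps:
Y(w) = √2*√w (Y(w) = √(2*w) = √2*√w)
m = 86677/10457 - 3*√2/140197 (m = (√2*√9)/((-1*140197)) + 86677/10457 = (√2*3)/(-140197) + 86677*(1/10457) = (3*√2)*(-1/140197) + 86677/10457 = -3*√2/140197 + 86677/10457 = 86677/10457 - 3*√2/140197 ≈ 8.2889)
72058 - m/X(-172, -617) = 72058 - (86677/10457 - 3*√2/140197)/(-605) = 72058 - (86677/10457 - 3*√2/140197)*(-1)/605 = 72058 - (-86677/6326485 + 3*√2/84819185) = 72058 + (86677/6326485 - 3*√2/84819185) = 455873942807/6326485 - 3*√2/84819185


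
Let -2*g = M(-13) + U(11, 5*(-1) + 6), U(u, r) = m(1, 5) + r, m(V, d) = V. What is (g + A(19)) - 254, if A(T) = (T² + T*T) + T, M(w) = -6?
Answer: 489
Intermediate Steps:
U(u, r) = 1 + r
A(T) = T + 2*T² (A(T) = (T² + T²) + T = 2*T² + T = T + 2*T²)
g = 2 (g = -(-6 + (1 + (5*(-1) + 6)))/2 = -(-6 + (1 + (-5 + 6)))/2 = -(-6 + (1 + 1))/2 = -(-6 + 2)/2 = -½*(-4) = 2)
(g + A(19)) - 254 = (2 + 19*(1 + 2*19)) - 254 = (2 + 19*(1 + 38)) - 254 = (2 + 19*39) - 254 = (2 + 741) - 254 = 743 - 254 = 489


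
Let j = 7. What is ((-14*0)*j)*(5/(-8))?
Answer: 0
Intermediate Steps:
((-14*0)*j)*(5/(-8)) = (-14*0*7)*(5/(-8)) = (-7*0*7)*(5*(-⅛)) = (0*7)*(-5/8) = 0*(-5/8) = 0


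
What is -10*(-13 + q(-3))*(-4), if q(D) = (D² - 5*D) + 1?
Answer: 480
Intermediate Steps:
q(D) = 1 + D² - 5*D
-10*(-13 + q(-3))*(-4) = -10*(-13 + (1 + (-3)² - 5*(-3)))*(-4) = -10*(-13 + (1 + 9 + 15))*(-4) = -10*(-13 + 25)*(-4) = -120*(-4) = -10*(-48) = 480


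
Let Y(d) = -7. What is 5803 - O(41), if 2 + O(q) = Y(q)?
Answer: 5812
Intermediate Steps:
O(q) = -9 (O(q) = -2 - 7 = -9)
5803 - O(41) = 5803 - 1*(-9) = 5803 + 9 = 5812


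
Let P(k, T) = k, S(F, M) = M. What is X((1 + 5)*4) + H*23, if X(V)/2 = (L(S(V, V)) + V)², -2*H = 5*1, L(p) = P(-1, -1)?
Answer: 2001/2 ≈ 1000.5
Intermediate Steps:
L(p) = -1
H = -5/2 ≈ -2.5000
X(V) = 2*(-1 + V)²
X((1 + 5)*4) + H*23 = 2*(-1 + (1 + 5)*4)² - 5/2*23 = 2*(-1 + 6*4)² - 115/2 = 2*(-1 + 24)² - 115/2 = 2*23² - 115/2 = 2*529 - 115/2 = 1058 - 115/2 = 2001/2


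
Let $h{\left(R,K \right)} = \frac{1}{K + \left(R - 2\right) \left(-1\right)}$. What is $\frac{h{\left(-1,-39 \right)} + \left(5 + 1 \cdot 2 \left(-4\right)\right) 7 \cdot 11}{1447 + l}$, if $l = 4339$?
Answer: $- \frac{8317}{208296} \approx -0.039929$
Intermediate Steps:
$h{\left(R,K \right)} = \frac{1}{2 + K - R}$ ($h{\left(R,K \right)} = \frac{1}{K + \left(-2 + R\right) \left(-1\right)} = \frac{1}{K - \left(-2 + R\right)} = \frac{1}{2 + K - R}$)
$\frac{h{\left(-1,-39 \right)} + \left(5 + 1 \cdot 2 \left(-4\right)\right) 7 \cdot 11}{1447 + l} = \frac{\frac{1}{2 - 39 - -1} + \left(5 + 1 \cdot 2 \left(-4\right)\right) 7 \cdot 11}{1447 + 4339} = \frac{\frac{1}{2 - 39 + 1} + \left(5 + 2 \left(-4\right)\right) 7 \cdot 11}{5786} = \left(\frac{1}{-36} + \left(5 - 8\right) 7 \cdot 11\right) \frac{1}{5786} = \left(- \frac{1}{36} + \left(-3\right) 7 \cdot 11\right) \frac{1}{5786} = \left(- \frac{1}{36} - 231\right) \frac{1}{5786} = \left(- \frac{8317}{36}\right) \frac{1}{5786} = - \frac{8317}{208296}$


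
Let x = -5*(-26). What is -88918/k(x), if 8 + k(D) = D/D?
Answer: 88918/7 ≈ 12703.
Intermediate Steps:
x = 130
k(D) = -7 (k(D) = -8 + D/D = -8 + 1 = -7)
-88918/k(x) = -88918/(-7) = -88918*(-⅐) = 88918/7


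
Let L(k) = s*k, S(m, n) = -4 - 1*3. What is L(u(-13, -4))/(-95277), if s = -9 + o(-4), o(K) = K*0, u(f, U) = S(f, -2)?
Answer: -3/4537 ≈ -0.00066123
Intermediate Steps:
S(m, n) = -7 (S(m, n) = -4 - 3 = -7)
u(f, U) = -7
o(K) = 0
s = -9 (s = -9 + 0 = -9)
L(k) = -9*k
L(u(-13, -4))/(-95277) = -9*(-7)/(-95277) = 63*(-1/95277) = -3/4537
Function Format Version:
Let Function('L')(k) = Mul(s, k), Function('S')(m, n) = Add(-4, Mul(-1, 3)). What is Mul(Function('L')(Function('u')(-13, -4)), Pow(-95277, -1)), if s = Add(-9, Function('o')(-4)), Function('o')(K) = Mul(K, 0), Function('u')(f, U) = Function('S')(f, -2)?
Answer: Rational(-3, 4537) ≈ -0.00066123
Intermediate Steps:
Function('S')(m, n) = -7 (Function('S')(m, n) = Add(-4, -3) = -7)
Function('u')(f, U) = -7
Function('o')(K) = 0
s = -9 (s = Add(-9, 0) = -9)
Function('L')(k) = Mul(-9, k)
Mul(Function('L')(Function('u')(-13, -4)), Pow(-95277, -1)) = Mul(Mul(-9, -7), Pow(-95277, -1)) = Mul(63, Rational(-1, 95277)) = Rational(-3, 4537)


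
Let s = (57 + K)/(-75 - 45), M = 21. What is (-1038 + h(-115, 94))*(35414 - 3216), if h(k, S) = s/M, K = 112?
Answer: -42113840971/1260 ≈ -3.3424e+7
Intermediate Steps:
s = -169/120 (s = (57 + 112)/(-75 - 45) = 169/(-120) = 169*(-1/120) = -169/120 ≈ -1.4083)
h(k, S) = -169/2520 (h(k, S) = -169/120/21 = -169/120*1/21 = -169/2520)
(-1038 + h(-115, 94))*(35414 - 3216) = (-1038 - 169/2520)*(35414 - 3216) = -2615929/2520*32198 = -42113840971/1260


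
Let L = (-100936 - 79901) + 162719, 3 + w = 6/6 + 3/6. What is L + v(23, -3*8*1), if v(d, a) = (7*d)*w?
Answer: -36719/2 ≈ -18360.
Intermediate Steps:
w = -3/2 (w = -3 + (6/6 + 3/6) = -3 + (6*(⅙) + 3*(⅙)) = -3 + (1 + ½) = -3 + 3/2 = -3/2 ≈ -1.5000)
v(d, a) = -21*d/2 (v(d, a) = (7*d)*(-3/2) = -21*d/2)
L = -18118 (L = -180837 + 162719 = -18118)
L + v(23, -3*8*1) = -18118 - 21/2*23 = -18118 - 483/2 = -36719/2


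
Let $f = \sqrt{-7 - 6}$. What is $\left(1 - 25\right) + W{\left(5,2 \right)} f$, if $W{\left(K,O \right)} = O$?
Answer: $-24 + 2 i \sqrt{13} \approx -24.0 + 7.2111 i$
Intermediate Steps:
$f = i \sqrt{13}$ ($f = \sqrt{-13} = i \sqrt{13} \approx 3.6056 i$)
$\left(1 - 25\right) + W{\left(5,2 \right)} f = \left(1 - 25\right) + 2 i \sqrt{13} = -24 + 2 i \sqrt{13}$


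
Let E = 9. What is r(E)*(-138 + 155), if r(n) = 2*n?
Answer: 306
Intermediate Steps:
r(E)*(-138 + 155) = (2*9)*(-138 + 155) = 18*17 = 306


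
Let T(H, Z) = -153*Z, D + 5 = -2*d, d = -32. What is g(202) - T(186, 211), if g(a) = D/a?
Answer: 6521225/202 ≈ 32283.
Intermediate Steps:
D = 59 (D = -5 - 2*(-32) = -5 + 64 = 59)
g(a) = 59/a
g(202) - T(186, 211) = 59/202 - (-153)*211 = 59*(1/202) - 1*(-32283) = 59/202 + 32283 = 6521225/202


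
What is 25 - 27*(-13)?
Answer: 376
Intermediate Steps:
25 - 27*(-13) = 25 + 351 = 376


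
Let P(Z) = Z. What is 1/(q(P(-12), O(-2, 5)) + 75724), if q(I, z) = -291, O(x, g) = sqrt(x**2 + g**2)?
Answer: 1/75433 ≈ 1.3257e-5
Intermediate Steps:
O(x, g) = sqrt(g**2 + x**2)
1/(q(P(-12), O(-2, 5)) + 75724) = 1/(-291 + 75724) = 1/75433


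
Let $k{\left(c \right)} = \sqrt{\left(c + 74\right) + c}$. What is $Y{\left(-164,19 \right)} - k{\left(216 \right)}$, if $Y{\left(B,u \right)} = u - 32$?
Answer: $-13 - \sqrt{506} \approx -35.494$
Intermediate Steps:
$Y{\left(B,u \right)} = -32 + u$ ($Y{\left(B,u \right)} = u - 32 = -32 + u$)
$k{\left(c \right)} = \sqrt{74 + 2 c}$ ($k{\left(c \right)} = \sqrt{\left(74 + c\right) + c} = \sqrt{74 + 2 c}$)
$Y{\left(-164,19 \right)} - k{\left(216 \right)} = \left(-32 + 19\right) - \sqrt{74 + 2 \cdot 216} = -13 - \sqrt{74 + 432} = -13 - \sqrt{506}$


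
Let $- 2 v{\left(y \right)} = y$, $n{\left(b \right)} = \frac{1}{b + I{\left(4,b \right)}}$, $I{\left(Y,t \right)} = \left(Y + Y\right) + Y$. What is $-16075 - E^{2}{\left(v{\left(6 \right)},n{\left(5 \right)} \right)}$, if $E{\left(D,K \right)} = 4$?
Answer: $-16091$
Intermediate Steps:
$I{\left(Y,t \right)} = 3 Y$ ($I{\left(Y,t \right)} = 2 Y + Y = 3 Y$)
$n{\left(b \right)} = \frac{1}{12 + b}$ ($n{\left(b \right)} = \frac{1}{b + 3 \cdot 4} = \frac{1}{b + 12} = \frac{1}{12 + b}$)
$v{\left(y \right)} = - \frac{y}{2}$
$-16075 - E^{2}{\left(v{\left(6 \right)},n{\left(5 \right)} \right)} = -16075 - 4^{2} = -16075 - 16 = -16091$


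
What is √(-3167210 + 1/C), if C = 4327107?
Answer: I*√59302380761128440183/4327107 ≈ 1779.7*I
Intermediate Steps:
√(-3167210 + 1/C) = √(-3167210 + 1/4327107) = √(-13704856561469/4327107) = I*√59302380761128440183/4327107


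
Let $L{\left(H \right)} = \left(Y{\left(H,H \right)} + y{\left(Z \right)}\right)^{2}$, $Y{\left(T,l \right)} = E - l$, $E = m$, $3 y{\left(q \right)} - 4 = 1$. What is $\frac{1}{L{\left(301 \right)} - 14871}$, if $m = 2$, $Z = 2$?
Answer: $\frac{9}{661825} \approx 1.3599 \cdot 10^{-5}$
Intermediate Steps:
$y{\left(q \right)} = \frac{5}{3}$ ($y{\left(q \right)} = \frac{4}{3} + \frac{1}{3} \cdot 1 = \frac{4}{3} + \frac{1}{3} = \frac{5}{3}$)
$E = 2$
$Y{\left(T,l \right)} = 2 - l$
$L{\left(H \right)} = \left(\frac{11}{3} - H\right)^{2}$ ($L{\left(H \right)} = \left(\left(2 - H\right) + \frac{5}{3}\right)^{2} = \left(\frac{11}{3} - H\right)^{2}$)
$\frac{1}{L{\left(301 \right)} - 14871} = \frac{1}{\frac{\left(-11 + 3 \cdot 301\right)^{2}}{9} - 14871} = \frac{1}{\frac{\left(-11 + 903\right)^{2}}{9} - 14871} = \frac{1}{\frac{892^{2}}{9} - 14871} = \frac{1}{\frac{1}{9} \cdot 795664 - 14871} = \frac{1}{\frac{795664}{9} - 14871} = \frac{1}{\frac{661825}{9}} = \frac{9}{661825}$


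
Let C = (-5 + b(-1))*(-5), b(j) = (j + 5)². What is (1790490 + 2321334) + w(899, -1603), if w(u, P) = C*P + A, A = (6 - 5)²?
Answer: 4199990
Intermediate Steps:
b(j) = (5 + j)²
C = -55 (C = (-5 + (5 - 1)²)*(-5) = (-5 + 4²)*(-5) = (-5 + 16)*(-5) = 11*(-5) = -55)
A = 1 (A = 1² = 1)
w(u, P) = 1 - 55*P (w(u, P) = -55*P + 1 = 1 - 55*P)
(1790490 + 2321334) + w(899, -1603) = (1790490 + 2321334) + (1 - 55*(-1603)) = 4111824 + (1 + 88165) = 4111824 + 88166 = 4199990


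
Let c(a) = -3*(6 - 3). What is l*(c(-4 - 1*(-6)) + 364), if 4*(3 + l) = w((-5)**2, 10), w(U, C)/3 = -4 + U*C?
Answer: 128865/2 ≈ 64433.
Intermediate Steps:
w(U, C) = -12 + 3*C*U (w(U, C) = 3*(-4 + U*C) = 3*(-4 + C*U) = -12 + 3*C*U)
l = 363/2 (l = -3 + (-12 + 3*10*(-5)**2)/4 = -3 + (-12 + 3*10*25)/4 = -3 + (-12 + 750)/4 = -3 + (1/4)*738 = -3 + 369/2 = 363/2 ≈ 181.50)
c(a) = -9 (c(a) = -3*3 = -9)
l*(c(-4 - 1*(-6)) + 364) = 363*(-9 + 364)/2 = (363/2)*355 = 128865/2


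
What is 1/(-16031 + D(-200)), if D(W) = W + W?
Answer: -1/16431 ≈ -6.0861e-5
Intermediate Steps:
D(W) = 2*W
1/(-16031 + D(-200)) = 1/(-16031 + 2*(-200)) = 1/(-16031 - 400) = 1/(-16431) = -1/16431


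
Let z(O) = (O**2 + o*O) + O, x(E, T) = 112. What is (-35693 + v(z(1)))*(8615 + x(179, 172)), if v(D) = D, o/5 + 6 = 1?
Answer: -311693532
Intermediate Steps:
o = -25 (o = -30 + 5*1 = -30 + 5 = -25)
z(O) = O**2 - 24*O (z(O) = (O**2 - 25*O) + O = O**2 - 24*O)
(-35693 + v(z(1)))*(8615 + x(179, 172)) = (-35693 + 1*(-24 + 1))*(8615 + 112) = (-35693 + 1*(-23))*8727 = (-35693 - 23)*8727 = -35716*8727 = -311693532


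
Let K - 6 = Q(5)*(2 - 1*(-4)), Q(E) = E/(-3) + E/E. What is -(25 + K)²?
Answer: -729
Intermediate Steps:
Q(E) = 1 - E/3 (Q(E) = E*(-⅓) + 1 = -E/3 + 1 = 1 - E/3)
K = 2 (K = 6 + (1 - ⅓*5)*(2 - 1*(-4)) = 6 + (1 - 5/3)*(2 + 4) = 6 - ⅔*6 = 6 - 4 = 2)
-(25 + K)² = -(25 + 2)² = -1*27² = -1*729 = -729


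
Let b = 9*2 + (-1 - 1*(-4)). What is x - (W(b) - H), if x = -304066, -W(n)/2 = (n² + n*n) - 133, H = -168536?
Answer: -471104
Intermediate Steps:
b = 21 (b = 18 + (-1 + 4) = 18 + 3 = 21)
W(n) = 266 - 4*n² (W(n) = -2*((n² + n*n) - 133) = -2*((n² + n²) - 133) = -2*(2*n² - 133) = -2*(-133 + 2*n²) = 266 - 4*n²)
x - (W(b) - H) = -304066 - ((266 - 4*21²) - 1*(-168536)) = -304066 - ((266 - 4*441) + 168536) = -304066 - ((266 - 1764) + 168536) = -304066 - (-1498 + 168536) = -304066 - 1*167038 = -304066 - 167038 = -471104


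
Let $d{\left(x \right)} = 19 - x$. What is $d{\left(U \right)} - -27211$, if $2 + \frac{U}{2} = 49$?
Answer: $27136$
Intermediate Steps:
$U = 94$ ($U = -4 + 2 \cdot 49 = -4 + 98 = 94$)
$d{\left(U \right)} - -27211 = \left(19 - 94\right) - -27211 = \left(19 - 94\right) + 27211 = -75 + 27211 = 27136$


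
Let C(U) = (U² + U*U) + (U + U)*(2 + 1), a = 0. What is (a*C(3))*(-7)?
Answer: 0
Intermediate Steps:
C(U) = 2*U² + 6*U (C(U) = (U² + U²) + (2*U)*3 = 2*U² + 6*U)
(a*C(3))*(-7) = (0*(2*3*(3 + 3)))*(-7) = (0*(2*3*6))*(-7) = (0*36)*(-7) = 0*(-7) = 0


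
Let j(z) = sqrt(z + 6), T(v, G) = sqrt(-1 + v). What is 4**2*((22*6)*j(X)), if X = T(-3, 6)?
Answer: 2112*sqrt(6 + 2*I) ≈ 5242.8 + 850.79*I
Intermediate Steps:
X = 2*I (X = sqrt(-1 - 3) = sqrt(-4) = 2*I ≈ 2.0*I)
j(z) = sqrt(6 + z)
4**2*((22*6)*j(X)) = 4**2*((22*6)*sqrt(6 + 2*I)) = 16*(132*sqrt(6 + 2*I)) = 2112*sqrt(6 + 2*I)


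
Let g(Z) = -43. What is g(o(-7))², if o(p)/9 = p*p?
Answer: 1849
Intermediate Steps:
o(p) = 9*p² (o(p) = 9*(p*p) = 9*p²)
g(o(-7))² = (-43)² = 1849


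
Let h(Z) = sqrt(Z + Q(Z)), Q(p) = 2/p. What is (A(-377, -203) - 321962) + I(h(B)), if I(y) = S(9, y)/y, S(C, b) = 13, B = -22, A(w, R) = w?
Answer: -322339 - 13*I*sqrt(33)/27 ≈ -3.2234e+5 - 2.7659*I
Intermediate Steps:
h(Z) = sqrt(Z + 2/Z)
I(y) = 13/y
(A(-377, -203) - 321962) + I(h(B)) = (-377 - 321962) + 13/(sqrt(-22 + 2/(-22))) = -322339 + 13/(sqrt(-22 + 2*(-1/22))) = -322339 + 13/(sqrt(-22 - 1/11)) = -322339 + 13/(sqrt(-243/11)) = -322339 + 13/((9*I*sqrt(33)/11)) = -322339 + 13*(-I*sqrt(33)/27) = -322339 - 13*I*sqrt(33)/27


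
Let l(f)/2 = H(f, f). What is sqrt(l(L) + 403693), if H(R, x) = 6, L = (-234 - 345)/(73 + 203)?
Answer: sqrt(403705) ≈ 635.38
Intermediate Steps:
L = -193/92 (L = -579/276 = -579*1/276 = -193/92 ≈ -2.0978)
l(f) = 12 (l(f) = 2*6 = 12)
sqrt(l(L) + 403693) = sqrt(12 + 403693) = sqrt(403705)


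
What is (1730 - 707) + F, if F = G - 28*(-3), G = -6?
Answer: 1101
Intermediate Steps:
F = 78 (F = -6 - 28*(-3) = -6 + 84 = 78)
(1730 - 707) + F = (1730 - 707) + 78 = 1023 + 78 = 1101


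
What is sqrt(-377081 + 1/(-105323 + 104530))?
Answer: 3*I*sqrt(26347445618)/793 ≈ 614.07*I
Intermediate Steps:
sqrt(-377081 + 1/(-105323 + 104530)) = sqrt(-377081 + 1/(-793)) = sqrt(-377081 - 1/793) = sqrt(-299025234/793) = 3*I*sqrt(26347445618)/793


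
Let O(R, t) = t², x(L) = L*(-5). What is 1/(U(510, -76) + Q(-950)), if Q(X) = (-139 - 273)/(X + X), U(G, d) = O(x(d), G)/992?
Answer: 117800/30912419 ≈ 0.0038108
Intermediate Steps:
x(L) = -5*L
U(G, d) = G²/992
Q(X) = -206/X (Q(X) = -412*1/(2*X) = -206/X)
1/(U(510, -76) + Q(-950)) = 1/((1/992)*510² - 206/(-950)) = 1/((1/992)*260100 - 206*(-1/950)) = 1/(65025/248 + 103/475) = 1/(30912419/117800) = 117800/30912419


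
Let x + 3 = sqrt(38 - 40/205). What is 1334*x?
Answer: -4002 + 6670*sqrt(2542)/41 ≈ 4200.2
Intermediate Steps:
x = -3 + 5*sqrt(2542)/41 (x = -3 + sqrt(38 - 40/205) = -3 + sqrt(38 - 40*1/205) = -3 + sqrt(38 - 8/41) = -3 + sqrt(1550/41) = -3 + 5*sqrt(2542)/41 ≈ 3.1486)
1334*x = 1334*(-3 + 5*sqrt(2542)/41) = -4002 + 6670*sqrt(2542)/41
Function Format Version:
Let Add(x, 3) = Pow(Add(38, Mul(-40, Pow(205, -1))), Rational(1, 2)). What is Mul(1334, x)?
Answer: Add(-4002, Mul(Rational(6670, 41), Pow(2542, Rational(1, 2)))) ≈ 4200.2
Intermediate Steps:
x = Add(-3, Mul(Rational(5, 41), Pow(2542, Rational(1, 2)))) (x = Add(-3, Pow(Add(38, Mul(-40, Pow(205, -1))), Rational(1, 2))) = Add(-3, Pow(Add(38, Mul(-40, Rational(1, 205))), Rational(1, 2))) = Add(-3, Pow(Add(38, Rational(-8, 41)), Rational(1, 2))) = Add(-3, Pow(Rational(1550, 41), Rational(1, 2))) = Add(-3, Mul(Rational(5, 41), Pow(2542, Rational(1, 2)))) ≈ 3.1486)
Mul(1334, x) = Mul(1334, Add(-3, Mul(Rational(5, 41), Pow(2542, Rational(1, 2))))) = Add(-4002, Mul(Rational(6670, 41), Pow(2542, Rational(1, 2))))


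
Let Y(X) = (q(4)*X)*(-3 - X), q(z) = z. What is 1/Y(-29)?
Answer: -1/3016 ≈ -0.00033156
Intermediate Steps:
Y(X) = 4*X*(-3 - X) (Y(X) = (4*X)*(-3 - X) = 4*X*(-3 - X))
1/Y(-29) = 1/(-4*(-29)*(3 - 29)) = 1/(-4*(-29)*(-26)) = 1/(-3016) = -1/3016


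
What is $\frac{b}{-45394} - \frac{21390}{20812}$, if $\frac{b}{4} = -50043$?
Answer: $\frac{798750501}{236184982} \approx 3.3819$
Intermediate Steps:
$b = -200172$ ($b = 4 \left(-50043\right) = -200172$)
$\frac{b}{-45394} - \frac{21390}{20812} = - \frac{200172}{-45394} - \frac{21390}{20812} = \left(-200172\right) \left(- \frac{1}{45394}\right) - \frac{10695}{10406} = \frac{100086}{22697} - \frac{10695}{10406} = \frac{798750501}{236184982}$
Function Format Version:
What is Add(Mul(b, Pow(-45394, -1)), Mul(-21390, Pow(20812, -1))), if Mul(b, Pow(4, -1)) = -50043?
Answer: Rational(798750501, 236184982) ≈ 3.3819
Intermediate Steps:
b = -200172 (b = Mul(4, -50043) = -200172)
Add(Mul(b, Pow(-45394, -1)), Mul(-21390, Pow(20812, -1))) = Add(Mul(-200172, Pow(-45394, -1)), Mul(-21390, Pow(20812, -1))) = Add(Mul(-200172, Rational(-1, 45394)), Mul(-21390, Rational(1, 20812))) = Add(Rational(100086, 22697), Rational(-10695, 10406)) = Rational(798750501, 236184982)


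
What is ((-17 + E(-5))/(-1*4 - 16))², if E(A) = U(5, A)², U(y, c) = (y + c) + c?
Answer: 4/25 ≈ 0.16000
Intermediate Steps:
U(y, c) = y + 2*c (U(y, c) = (c + y) + c = y + 2*c)
E(A) = (5 + 2*A)²
((-17 + E(-5))/(-1*4 - 16))² = ((-17 + (5 + 2*(-5))²)/(-1*4 - 16))² = ((-17 + (5 - 10)²)/(-4 - 16))² = ((-17 + (-5)²)/(-20))² = ((-17 + 25)*(-1/20))² = (8*(-1/20))² = (-⅖)² = 4/25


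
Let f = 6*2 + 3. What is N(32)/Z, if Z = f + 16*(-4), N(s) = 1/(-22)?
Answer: 1/1078 ≈ 0.00092764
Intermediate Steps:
N(s) = -1/22
f = 15 (f = 12 + 3 = 15)
Z = -49 (Z = 15 + 16*(-4) = 15 - 64 = -49)
N(32)/Z = -1/22/(-49) = -1/22*(-1/49) = 1/1078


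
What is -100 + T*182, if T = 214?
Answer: 38848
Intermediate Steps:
-100 + T*182 = -100 + 214*182 = -100 + 38948 = 38848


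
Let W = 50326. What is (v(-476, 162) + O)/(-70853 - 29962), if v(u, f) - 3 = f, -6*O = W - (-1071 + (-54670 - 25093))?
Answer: 4339/20163 ≈ 0.21520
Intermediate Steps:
O = -21860 (O = -(50326 - (-1071 + (-54670 - 25093)))/6 = -(50326 - (-1071 - 79763))/6 = -(50326 - 1*(-80834))/6 = -(50326 + 80834)/6 = -1/6*131160 = -21860)
v(u, f) = 3 + f
(v(-476, 162) + O)/(-70853 - 29962) = ((3 + 162) - 21860)/(-70853 - 29962) = (165 - 21860)/(-100815) = -21695*(-1/100815) = 4339/20163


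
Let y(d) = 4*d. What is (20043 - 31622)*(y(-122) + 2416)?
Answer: -22324312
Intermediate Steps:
(20043 - 31622)*(y(-122) + 2416) = (20043 - 31622)*(4*(-122) + 2416) = -11579*(-488 + 2416) = -11579*1928 = -22324312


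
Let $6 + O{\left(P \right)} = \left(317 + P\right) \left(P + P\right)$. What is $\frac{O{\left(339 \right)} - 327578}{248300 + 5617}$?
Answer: $\frac{117184}{253917} \approx 0.4615$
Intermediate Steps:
$O{\left(P \right)} = -6 + 2 P \left(317 + P\right)$ ($O{\left(P \right)} = -6 + \left(317 + P\right) \left(P + P\right) = -6 + \left(317 + P\right) 2 P = -6 + 2 P \left(317 + P\right)$)
$\frac{O{\left(339 \right)} - 327578}{248300 + 5617} = \frac{\left(-6 + 2 \cdot 339^{2} + 634 \cdot 339\right) - 327578}{248300 + 5617} = \frac{\left(-6 + 2 \cdot 114921 + 214926\right) - 327578}{253917} = \left(\left(-6 + 229842 + 214926\right) - 327578\right) \frac{1}{253917} = \left(444762 - 327578\right) \frac{1}{253917} = 117184 \cdot \frac{1}{253917} = \frac{117184}{253917}$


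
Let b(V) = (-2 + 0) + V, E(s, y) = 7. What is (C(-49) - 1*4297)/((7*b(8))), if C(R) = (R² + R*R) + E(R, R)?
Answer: 256/21 ≈ 12.190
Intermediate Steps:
C(R) = 7 + 2*R² (C(R) = (R² + R*R) + 7 = (R² + R²) + 7 = 2*R² + 7 = 7 + 2*R²)
b(V) = -2 + V
(C(-49) - 1*4297)/((7*b(8))) = ((7 + 2*(-49)²) - 1*4297)/((7*(-2 + 8))) = ((7 + 2*2401) - 4297)/((7*6)) = ((7 + 4802) - 4297)/42 = (4809 - 4297)*(1/42) = 512*(1/42) = 256/21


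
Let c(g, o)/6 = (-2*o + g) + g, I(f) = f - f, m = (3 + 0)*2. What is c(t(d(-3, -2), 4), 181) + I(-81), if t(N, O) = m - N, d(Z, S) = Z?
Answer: -2064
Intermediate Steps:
m = 6 (m = 3*2 = 6)
I(f) = 0
t(N, O) = 6 - N
c(g, o) = -12*o + 12*g (c(g, o) = 6*((-2*o + g) + g) = 6*((g - 2*o) + g) = 6*(-2*o + 2*g) = -12*o + 12*g)
c(t(d(-3, -2), 4), 181) + I(-81) = (-12*181 + 12*(6 - 1*(-3))) + 0 = (-2172 + 12*(6 + 3)) + 0 = (-2172 + 12*9) + 0 = (-2172 + 108) + 0 = -2064 + 0 = -2064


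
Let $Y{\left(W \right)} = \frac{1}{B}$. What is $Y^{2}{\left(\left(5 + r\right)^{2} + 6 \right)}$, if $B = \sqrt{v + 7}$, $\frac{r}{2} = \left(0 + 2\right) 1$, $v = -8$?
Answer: $-1$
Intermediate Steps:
$r = 4$ ($r = 2 \left(0 + 2\right) 1 = 2 \cdot 2 \cdot 1 = 2 \cdot 2 = 4$)
$B = i$ ($B = \sqrt{-8 + 7} = \sqrt{-1} = i \approx 1.0 i$)
$Y{\left(W \right)} = - i$ ($Y{\left(W \right)} = \frac{1}{i} = - i$)
$Y^{2}{\left(\left(5 + r\right)^{2} + 6 \right)} = \left(- i\right)^{2} = -1$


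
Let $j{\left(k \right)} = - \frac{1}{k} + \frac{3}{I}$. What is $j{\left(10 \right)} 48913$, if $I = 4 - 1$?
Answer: $\frac{440217}{10} \approx 44022.0$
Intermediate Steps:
$I = 3$
$j{\left(k \right)} = 1 - \frac{1}{k}$ ($j{\left(k \right)} = - \frac{1}{k} + \frac{3}{3} = - \frac{1}{k} + 3 \cdot \frac{1}{3} = - \frac{1}{k} + 1 = 1 - \frac{1}{k}$)
$j{\left(10 \right)} 48913 = \frac{-1 + 10}{10} \cdot 48913 = \frac{1}{10} \cdot 9 \cdot 48913 = \frac{9}{10} \cdot 48913 = \frac{440217}{10}$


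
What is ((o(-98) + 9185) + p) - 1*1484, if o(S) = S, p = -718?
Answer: 6885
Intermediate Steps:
((o(-98) + 9185) + p) - 1*1484 = ((-98 + 9185) - 718) - 1*1484 = (9087 - 718) - 1484 = 8369 - 1484 = 6885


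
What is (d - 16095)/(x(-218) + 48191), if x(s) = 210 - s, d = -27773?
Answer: -43868/48619 ≈ -0.90228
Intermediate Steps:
(d - 16095)/(x(-218) + 48191) = (-27773 - 16095)/((210 - 1*(-218)) + 48191) = -43868/((210 + 218) + 48191) = -43868/(428 + 48191) = -43868/48619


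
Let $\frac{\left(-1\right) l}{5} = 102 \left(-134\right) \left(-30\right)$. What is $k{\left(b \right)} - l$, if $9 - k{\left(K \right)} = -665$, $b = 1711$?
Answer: $2050874$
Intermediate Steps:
$k{\left(K \right)} = 674$ ($k{\left(K \right)} = 9 - -665 = 9 + 665 = 674$)
$l = -2050200$ ($l = - 5 \cdot 102 \left(-134\right) \left(-30\right) = - 5 \left(\left(-13668\right) \left(-30\right)\right) = \left(-5\right) 410040 = -2050200$)
$k{\left(b \right)} - l = 674 - -2050200 = 674 + 2050200 = 2050874$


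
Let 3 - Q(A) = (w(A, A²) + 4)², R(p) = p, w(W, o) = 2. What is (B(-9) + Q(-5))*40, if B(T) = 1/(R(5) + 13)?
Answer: -11860/9 ≈ -1317.8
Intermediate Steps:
B(T) = 1/18 (B(T) = 1/(5 + 13) = 1/18)
Q(A) = -33 (Q(A) = 3 - (2 + 4)² = 3 - 1*6² = 3 - 1*36 = 3 - 36 = -33)
(B(-9) + Q(-5))*40 = (1/18 - 33)*40 = -593/18*40 = -11860/9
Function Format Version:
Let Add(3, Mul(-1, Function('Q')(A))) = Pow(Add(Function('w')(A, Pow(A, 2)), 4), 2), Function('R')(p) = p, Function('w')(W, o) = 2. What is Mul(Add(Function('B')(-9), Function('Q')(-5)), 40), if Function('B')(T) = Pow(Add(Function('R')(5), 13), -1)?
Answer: Rational(-11860, 9) ≈ -1317.8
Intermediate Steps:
Function('B')(T) = Rational(1, 18) (Function('B')(T) = Pow(Add(5, 13), -1) = Pow(18, -1) = Rational(1, 18))
Function('Q')(A) = -33 (Function('Q')(A) = Add(3, Mul(-1, Pow(Add(2, 4), 2))) = Add(3, Mul(-1, Pow(6, 2))) = Add(3, Mul(-1, 36)) = Add(3, -36) = -33)
Mul(Add(Function('B')(-9), Function('Q')(-5)), 40) = Mul(Add(Rational(1, 18), -33), 40) = Mul(Rational(-593, 18), 40) = Rational(-11860, 9)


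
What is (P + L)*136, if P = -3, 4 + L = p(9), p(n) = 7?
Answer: 0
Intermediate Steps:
L = 3 (L = -4 + 7 = 3)
(P + L)*136 = (-3 + 3)*136 = 0*136 = 0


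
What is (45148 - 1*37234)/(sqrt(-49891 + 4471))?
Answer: -1319*I*sqrt(11355)/3785 ≈ -37.134*I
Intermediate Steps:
(45148 - 1*37234)/(sqrt(-49891 + 4471)) = (45148 - 37234)/(sqrt(-45420)) = 7914/((2*I*sqrt(11355))) = 7914*(-I*sqrt(11355)/22710) = -1319*I*sqrt(11355)/3785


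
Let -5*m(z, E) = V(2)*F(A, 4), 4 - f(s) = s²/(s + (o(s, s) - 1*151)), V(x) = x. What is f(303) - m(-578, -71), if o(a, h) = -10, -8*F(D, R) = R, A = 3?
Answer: -456347/710 ≈ -642.74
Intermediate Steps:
F(D, R) = -R/8
f(s) = 4 - s²/(-161 + s) (f(s) = 4 - s²/(s + (-10 - 1*151)) = 4 - s²/(s + (-10 - 151)) = 4 - s²/(s - 161) = 4 - s²/(-161 + s))
m(z, E) = ⅕ (m(z, E) = -2*(-⅛*4)/5 = -2*(-1)/(5*2) = -⅕*(-1) = ⅕)
f(303) - m(-578, -71) = (-644 - 1*303² + 4*303)/(-161 + 303) - 1*⅕ = (-644 - 1*91809 + 1212)/142 - ⅕ = (-644 - 91809 + 1212)/142 - ⅕ = (1/142)*(-91241) - ⅕ = -91241/142 - ⅕ = -456347/710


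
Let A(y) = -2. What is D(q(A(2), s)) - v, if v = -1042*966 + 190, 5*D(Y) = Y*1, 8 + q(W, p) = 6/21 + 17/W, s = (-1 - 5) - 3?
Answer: 70446513/70 ≈ 1.0064e+6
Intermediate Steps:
s = -9 (s = -6 - 3 = -9)
q(W, p) = -54/7 + 17/W (q(W, p) = -8 + (6/21 + 17/W) = -8 + (6*(1/21) + 17/W) = -8 + (2/7 + 17/W) = -54/7 + 17/W)
D(Y) = Y/5 (D(Y) = (Y*1)/5 = Y/5)
v = -1006382 (v = -1006572 + 190 = -1006382)
D(q(A(2), s)) - v = (-54/7 + 17/(-2))/5 - 1*(-1006382) = (-54/7 + 17*(-½))/5 + 1006382 = (-54/7 - 17/2)/5 + 1006382 = (⅕)*(-227/14) + 1006382 = -227/70 + 1006382 = 70446513/70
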